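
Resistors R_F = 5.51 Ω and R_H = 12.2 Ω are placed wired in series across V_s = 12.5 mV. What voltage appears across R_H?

V ≈ 8.61 mV

Total series resistance ΣR = 5.51 + 12.2 = 17.71 Ω.
By the voltage-divider rule, V = 12.5 × 12.20/17.71 = 8.611 mV.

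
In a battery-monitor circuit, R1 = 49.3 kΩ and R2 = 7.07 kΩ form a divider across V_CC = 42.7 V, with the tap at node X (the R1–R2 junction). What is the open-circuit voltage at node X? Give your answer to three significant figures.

V_th ≈ 5.36 V

V_th is the unloaded tap voltage: V_CC · R2/(R1+R2) = 42.7 × 0.1254 = 5.355 V.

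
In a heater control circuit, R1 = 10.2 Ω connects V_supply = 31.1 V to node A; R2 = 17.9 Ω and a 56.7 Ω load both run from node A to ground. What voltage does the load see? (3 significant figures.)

V_out ≈ 17.8 V

R2 ‖ R_L = (17.9 × 56.7)/(17.9 + 56.7) = 13.60 Ω.
Voltage divider with the loaded lower leg: V_out = 31.1 × 13.60/(10.2 + 13.60) = 31.1 × 0.5715 = 17.77 V.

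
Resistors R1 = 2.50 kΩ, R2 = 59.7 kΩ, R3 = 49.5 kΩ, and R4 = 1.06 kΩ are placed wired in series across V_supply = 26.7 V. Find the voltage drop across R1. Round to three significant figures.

ΣR = 2.50 + 59.7 + 49.5 + 1.06 = 112.8 kΩ.
By the voltage-divider rule, V = 26.7 × 2.500/112.8 = 0.5920 V.

V ≈ 0.592 V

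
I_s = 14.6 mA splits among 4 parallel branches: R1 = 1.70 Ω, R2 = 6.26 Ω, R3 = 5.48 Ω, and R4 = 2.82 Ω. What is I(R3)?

I ≈ 2.07 mA

ΣG = 1/1.70 + 1/6.26 + 1/5.48 + 1/2.82 = 1.285.
Current divider: I(R3) = I_s · G_k/ΣG = 14.6 × (0.1825/1.285) = 14.6 × 0.1420 = 2.073 mA.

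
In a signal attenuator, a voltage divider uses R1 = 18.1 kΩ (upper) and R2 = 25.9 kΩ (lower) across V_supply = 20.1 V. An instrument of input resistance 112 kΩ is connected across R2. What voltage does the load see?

First combine the lower leg with the load: R2 ‖ R_L = 21.04 kΩ.
Voltage divider with the loaded lower leg: V_out = 20.1 × 21.04/(18.1 + 21.04) = 20.1 × 0.5375 = 10.80 V.

V_out ≈ 10.8 V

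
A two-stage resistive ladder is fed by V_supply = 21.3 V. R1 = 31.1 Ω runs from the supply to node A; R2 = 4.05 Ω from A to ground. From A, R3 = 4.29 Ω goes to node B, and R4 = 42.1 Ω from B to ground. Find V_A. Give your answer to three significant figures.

Looking into the second stage from A: R3 + R4 = 46.39 Ω appears in parallel with R2.
R2 ‖ (R3+R4) = 3.725 Ω.
V_A = 21.3 × 3.725/(31.1 + 3.725) = 2.278 V.

V_A ≈ 2.28 V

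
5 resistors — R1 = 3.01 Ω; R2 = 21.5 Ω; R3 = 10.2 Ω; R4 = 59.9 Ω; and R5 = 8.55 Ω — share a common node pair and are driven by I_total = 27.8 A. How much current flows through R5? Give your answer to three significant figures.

I ≈ 5.33 A

ΣG = 1/3.01 + 1/21.5 + 1/10.2 + 1/59.9 + 1/8.55 = 0.6104.
Current divider: I(R5) = I_total · G_k/ΣG = 27.8 × (0.1170/0.6104) = 27.8 × 0.1916 = 5.327 A.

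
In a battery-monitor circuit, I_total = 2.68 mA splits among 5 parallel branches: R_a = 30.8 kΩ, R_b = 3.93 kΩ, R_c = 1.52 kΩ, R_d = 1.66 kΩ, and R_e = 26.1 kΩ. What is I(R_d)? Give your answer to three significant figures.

Conductances: ΣG = 1/30.8 + 1/3.93 + 1/1.52 + 1/1.66 + 1/26.1 = 1.586 (1/kΩ).
R_d takes the fraction G_k/ΣG = 0.6024/1.586 = 0.3799, so I = 2.68 × 0.3799 = 1.018 mA.

I ≈ 1.02 mA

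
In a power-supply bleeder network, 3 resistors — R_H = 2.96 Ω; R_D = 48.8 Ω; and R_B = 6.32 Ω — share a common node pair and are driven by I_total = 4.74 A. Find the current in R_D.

ΣG = 1/2.96 + 1/48.8 + 1/6.32 = 0.5166.
R_D takes the fraction G_k/ΣG = 0.02049/0.5166 = 0.03967, so I = 4.74 × 0.03967 = 0.1880 A.

I ≈ 0.188 A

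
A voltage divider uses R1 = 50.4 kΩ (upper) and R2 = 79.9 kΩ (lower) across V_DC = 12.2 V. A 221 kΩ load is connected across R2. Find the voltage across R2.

First combine the lower leg with the load: R2 ‖ R_L = 58.68 kΩ.
Now apply the divider: V_out = 12.2 × 0.5380 = 6.563 V.
(Unloaded it would be 7.48 V; the load pulls it down.)

V_out ≈ 6.56 V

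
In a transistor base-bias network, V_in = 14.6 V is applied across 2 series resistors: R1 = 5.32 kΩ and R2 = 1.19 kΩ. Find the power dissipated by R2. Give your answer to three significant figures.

P ≈ 5.99 mW

ΣR = 6.510 kΩ → I = 14.6/6.510 = 2.243 mA.
P(R2) = I²·R2 = (2.243)² × 1.19 = 5.985 mW.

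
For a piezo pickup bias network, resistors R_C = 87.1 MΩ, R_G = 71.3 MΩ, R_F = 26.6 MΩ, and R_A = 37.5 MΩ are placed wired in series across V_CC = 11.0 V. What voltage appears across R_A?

Series total: ΣR = 87.1 + 71.3 + 26.6 + 37.5 = 222.5 MΩ.
By the voltage-divider rule, V = 11.0 × 37.50/222.5 = 1.854 V.

V ≈ 1.85 V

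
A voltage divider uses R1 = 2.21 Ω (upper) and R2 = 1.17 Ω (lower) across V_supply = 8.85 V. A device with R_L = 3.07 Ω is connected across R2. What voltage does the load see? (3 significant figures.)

V_out ≈ 2.45 V

R2 ‖ R_L = (1.17 × 3.07)/(1.17 + 3.07) = 0.8471 Ω.
Voltage divider with the loaded lower leg: V_out = 8.85 × 0.8471/(2.21 + 0.8471) = 8.85 × 0.2771 = 2.452 V.
(Unloaded it would be 3.06 V; the load pulls it down.)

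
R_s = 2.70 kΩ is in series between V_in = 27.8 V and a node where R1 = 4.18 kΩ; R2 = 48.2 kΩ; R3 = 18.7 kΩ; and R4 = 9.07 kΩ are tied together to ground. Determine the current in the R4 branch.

Combine the parallel branches: R_p = (1/4.18 + 1/48.2 + 1/18.7 + 1/9.07)⁻¹ = 2.360 kΩ.
V_A by voltage divider: V_A = 27.8 × 2.360/(2.70 + 2.360) = 12.97 V.
Branch current I = V_A/R4 = 12.97/9.07 = 1.430 mA.
(Check via current divider: I_total = 5.494 mA; share G_k/ΣG = 0.2602 → same result.)

I ≈ 1.43 mA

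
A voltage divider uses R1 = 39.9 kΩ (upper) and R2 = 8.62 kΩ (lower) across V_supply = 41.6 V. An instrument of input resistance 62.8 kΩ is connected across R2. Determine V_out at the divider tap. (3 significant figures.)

V_out ≈ 6.64 V

R2 ‖ R_L = (8.62 × 62.8)/(8.62 + 62.8) = 7.580 kΩ.
Voltage divider with the loaded lower leg: V_out = 41.6 × 7.580/(39.9 + 7.580) = 41.6 × 0.1596 = 6.641 V.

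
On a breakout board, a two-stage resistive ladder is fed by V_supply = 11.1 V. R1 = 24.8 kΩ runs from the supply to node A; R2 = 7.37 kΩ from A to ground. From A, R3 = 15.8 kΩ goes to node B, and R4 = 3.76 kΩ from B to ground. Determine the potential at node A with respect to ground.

V_A ≈ 1.97 V

Node A sees R2 in parallel with the series input of stage 2, R3 + R4 = 19.56 kΩ.
Effective lower resistance at A: R2 ‖ 19.56 = 5.353 kΩ.
First divider: V_A = V_supply · 5.353/(24.8 + 5.353) = 1.971 V.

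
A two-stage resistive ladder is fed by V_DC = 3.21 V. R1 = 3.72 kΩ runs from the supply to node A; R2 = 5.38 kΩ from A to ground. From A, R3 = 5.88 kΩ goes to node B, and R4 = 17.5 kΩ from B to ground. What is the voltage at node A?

Looking into the second stage from A: R3 + R4 = 23.38 kΩ appears in parallel with R2.
Effective lower resistance at A: R2 ‖ 23.38 = 4.374 kΩ.
So V_A = 3.21 × 0.5404 = 1.735 V.

V_A ≈ 1.73 V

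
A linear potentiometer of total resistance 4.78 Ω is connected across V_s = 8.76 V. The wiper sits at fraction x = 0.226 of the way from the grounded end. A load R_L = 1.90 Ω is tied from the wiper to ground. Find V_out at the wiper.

V_out ≈ 1.37 V

The pot divides into 3.700 Ω above the wiper and 1.080 Ω below.
R_L loads the lower segment: effective lower R = 0.6887 Ω.
V_out = 8.76 × 0.6887/(3.700 + 0.6887) = 1.375 V.
(Unloaded: V_out = x·V_s = 1.98 V.)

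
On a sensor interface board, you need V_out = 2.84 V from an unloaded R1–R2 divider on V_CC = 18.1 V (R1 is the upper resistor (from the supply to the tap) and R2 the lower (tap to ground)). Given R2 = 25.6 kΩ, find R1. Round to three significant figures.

R1 ≈ 138 kΩ

Required fraction k = V_out/V_CC = 0.1569.
So R1 = R2 · (V_CC/V_out − 1) = 25.6 × (18.1/2.84 − 1) = 25.6 × 5.373 = 137.6 kΩ.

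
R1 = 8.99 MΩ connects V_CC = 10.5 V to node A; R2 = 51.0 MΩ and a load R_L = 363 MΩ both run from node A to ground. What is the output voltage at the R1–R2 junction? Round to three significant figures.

V_out ≈ 8.74 V

R2 ‖ R_L = (51.0 × 363)/(51.0 + 363) = 44.72 MΩ.
Now apply the divider: V_out = 10.5 × 0.8326 = 8.742 V.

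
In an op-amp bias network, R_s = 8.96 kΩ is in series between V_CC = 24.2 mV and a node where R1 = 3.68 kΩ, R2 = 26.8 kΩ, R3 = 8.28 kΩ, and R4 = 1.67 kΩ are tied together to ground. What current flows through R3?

Parallel bank: R_p = 1/(1/3.68 + 1/26.8 + 1/8.28 + 1/1.67) = 0.9722 kΩ.
V_A by voltage divider: V_A = 24.2 × 0.9722/(8.96 + 0.9722) = 2.369 mV.
I(R3) = V_A / R3 = 2.369/8.28 = 0.2861 µA.

I ≈ 0.286 µA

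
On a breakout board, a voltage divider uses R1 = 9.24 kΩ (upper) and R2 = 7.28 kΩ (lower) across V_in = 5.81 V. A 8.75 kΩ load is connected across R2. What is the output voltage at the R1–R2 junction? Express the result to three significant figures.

V_out ≈ 1.75 V

The load sits in parallel with R2, giving an effective lower resistance R2' = R2·R_L/(R2+R_L) = 3.974 kΩ.
Then V_out = V_in · R2'/(R1 + R2') = 5.81 × 3.974/13.21 = 1.747 V.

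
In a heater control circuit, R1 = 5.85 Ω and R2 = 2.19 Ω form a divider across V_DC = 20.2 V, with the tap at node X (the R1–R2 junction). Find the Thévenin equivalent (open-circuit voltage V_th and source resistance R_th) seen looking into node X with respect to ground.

V_th ≈ 5.50 V, R_th ≈ 1.59 Ω

With X open, the divider is unloaded: V_th = 20.2 × 2.19/8.040 = 5.502 V.
Zeroing V_DC shorts the top of R1 to ground, so R_th = R1 ‖ R2 = 1.593 Ω.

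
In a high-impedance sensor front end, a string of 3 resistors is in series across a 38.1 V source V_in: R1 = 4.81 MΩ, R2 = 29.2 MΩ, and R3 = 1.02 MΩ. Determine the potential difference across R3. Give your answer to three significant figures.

Series total: ΣR = 4.81 + 29.2 + 1.02 = 35.03 MΩ.
By the voltage-divider rule, V = 38.1 × 1.020/35.03 = 1.109 V.

V ≈ 1.11 V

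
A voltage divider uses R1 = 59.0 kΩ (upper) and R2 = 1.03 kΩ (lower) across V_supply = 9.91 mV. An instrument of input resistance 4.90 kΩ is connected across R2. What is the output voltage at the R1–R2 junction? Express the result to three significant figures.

V_out ≈ 0.141 mV

R2 ‖ R_L = (1.03 × 4.90)/(1.03 + 4.90) = 0.8511 kΩ.
Voltage divider with the loaded lower leg: V_out = 9.91 × 0.8511/(59.0 + 0.8511) = 9.91 × 0.01422 = 0.1409 mV.
(Unloaded it would be 0.170 mV; the load pulls it down.)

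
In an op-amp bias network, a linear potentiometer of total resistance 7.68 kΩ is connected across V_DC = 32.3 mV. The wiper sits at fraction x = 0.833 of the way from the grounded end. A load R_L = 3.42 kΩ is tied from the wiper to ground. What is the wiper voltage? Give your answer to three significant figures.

The pot divides into 1.283 kΩ above the wiper and 6.397 kΩ below.
Lower segment in parallel with the load: 6.397 ‖ 3.42 = 2.229 kΩ.
Loaded-divider output: V_out = 32.3 × 0.6347 = 20.50 mV.

V_out ≈ 20.5 mV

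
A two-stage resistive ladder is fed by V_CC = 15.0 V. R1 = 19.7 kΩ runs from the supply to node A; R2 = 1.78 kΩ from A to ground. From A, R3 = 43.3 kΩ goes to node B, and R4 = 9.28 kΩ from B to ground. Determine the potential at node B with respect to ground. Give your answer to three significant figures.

V_B ≈ 0.213 V

Looking into the second stage from A: R3 + R4 = 52.58 kΩ appears in parallel with R2.
R2 ‖ (R3+R4) = 1.722 kΩ.
V_A = 15.0 × 1.722/(19.7 + 1.722) = 1.206 V.
Then the unloaded second divider: V_B = V_A × R4/(R3+R4) = 1.206 × 0.1765 = 0.2128 V.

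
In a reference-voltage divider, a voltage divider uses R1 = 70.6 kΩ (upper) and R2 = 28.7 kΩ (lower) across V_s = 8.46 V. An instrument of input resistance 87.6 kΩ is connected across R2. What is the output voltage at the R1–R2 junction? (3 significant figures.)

V_out ≈ 1.98 V

The load sits in parallel with R2, giving an effective lower resistance R2' = R2·R_L/(R2+R_L) = 21.62 kΩ.
Voltage divider with the loaded lower leg: V_out = 8.46 × 21.62/(70.6 + 21.62) = 8.46 × 0.2344 = 1.983 V.
(Unloaded it would be 2.45 V; the load pulls it down.)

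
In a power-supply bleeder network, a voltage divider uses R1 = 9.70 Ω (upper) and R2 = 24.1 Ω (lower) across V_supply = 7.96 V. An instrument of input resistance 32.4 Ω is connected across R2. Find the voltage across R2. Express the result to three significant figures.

V_out ≈ 4.68 V

First combine the lower leg with the load: R2 ‖ R_L = 13.82 Ω.
Then V_out = V_supply · R2'/(R1 + R2') = 7.96 × 13.82/23.52 = 4.677 V.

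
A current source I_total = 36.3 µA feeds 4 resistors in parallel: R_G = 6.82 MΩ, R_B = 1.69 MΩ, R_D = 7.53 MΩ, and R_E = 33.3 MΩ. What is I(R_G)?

Conductances: ΣG = 1/6.82 + 1/1.69 + 1/7.53 + 1/33.3 = 0.9012 (1/MΩ).
By the current-divider rule, I = I_total · G_k/ΣG = 36.3 × 0.1627 = 5.906 µA.

I ≈ 5.91 µA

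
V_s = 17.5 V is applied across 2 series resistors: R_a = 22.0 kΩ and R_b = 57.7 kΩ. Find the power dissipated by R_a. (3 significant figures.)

P ≈ 1.06 mW

The common current is I = 17.5/79.70 = 0.2196 mA.
P(R_a) = I²·R_a = (0.2196)² × 22.0 = 1.061 mW.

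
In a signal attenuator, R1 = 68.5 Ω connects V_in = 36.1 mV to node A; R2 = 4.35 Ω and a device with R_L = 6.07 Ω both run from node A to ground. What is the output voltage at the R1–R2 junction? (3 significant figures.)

V_out ≈ 1.29 mV

R2 ‖ R_L = (4.35 × 6.07)/(4.35 + 6.07) = 2.534 Ω.
Voltage divider with the loaded lower leg: V_out = 36.1 × 2.534/(68.5 + 2.534) = 36.1 × 0.03567 = 1.288 mV.
(Unloaded it would be 2.16 mV; the load pulls it down.)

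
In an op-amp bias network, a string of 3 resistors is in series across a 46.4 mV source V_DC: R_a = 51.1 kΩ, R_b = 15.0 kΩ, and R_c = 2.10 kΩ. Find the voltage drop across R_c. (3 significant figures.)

V ≈ 1.43 mV

Series total: ΣR = 51.1 + 15.0 + 2.10 = 68.20 kΩ.
Voltage divider: V = V_DC · (2.100 / 68.20) = 46.4 × 0.03079 = 1.429 mV.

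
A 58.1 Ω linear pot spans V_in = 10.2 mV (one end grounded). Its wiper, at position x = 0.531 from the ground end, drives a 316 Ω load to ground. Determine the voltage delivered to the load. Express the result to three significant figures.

V_out ≈ 5.18 mV

Split the track: R_lower = x·R_p = 30.85 Ω, R_upper = (1−x)·R_p = 27.25 Ω.
Lower segment in parallel with the load: 30.85 ‖ 316 = 28.11 Ω.
Loaded-divider output: V_out = 10.2 × 0.5078 = 5.179 mV.
(Unloaded: V_out = x·V_in = 5.42 mV.)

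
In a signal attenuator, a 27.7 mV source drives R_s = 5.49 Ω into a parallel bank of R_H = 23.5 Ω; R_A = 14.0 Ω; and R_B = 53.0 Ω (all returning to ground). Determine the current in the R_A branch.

Combine the parallel branches: R_p = (1/23.5 + 1/14.0 + 1/53.0)⁻¹ = 7.527 Ω.
V_A by voltage divider: V_A = 27.7 × 7.527/(5.49 + 7.527) = 16.02 mV.
Branch current I = V_A/R_A = 16.02/14.0 = 1.144 mA.

I ≈ 1.14 mA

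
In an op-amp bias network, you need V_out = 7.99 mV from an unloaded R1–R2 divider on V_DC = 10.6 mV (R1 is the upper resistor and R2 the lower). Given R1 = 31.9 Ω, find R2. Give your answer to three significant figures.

Required fraction k = V_out/V_DC = 0.7538.
So R2 = R1 · V_out/(V_DC − V_out) = 31.9 × 7.99/(10.6 − 7.99) = 31.9 × 3.061 = 97.66 Ω.

R2 ≈ 97.7 Ω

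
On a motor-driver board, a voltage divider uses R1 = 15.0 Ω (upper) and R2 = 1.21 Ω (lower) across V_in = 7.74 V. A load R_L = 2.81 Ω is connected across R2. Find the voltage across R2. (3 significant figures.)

R2 ‖ R_L = (1.21 × 2.81)/(1.21 + 2.81) = 0.8458 Ω.
Then V_out = V_in · R2'/(R1 + R2') = 7.74 × 0.8458/15.85 = 0.4131 V.

V_out ≈ 0.413 V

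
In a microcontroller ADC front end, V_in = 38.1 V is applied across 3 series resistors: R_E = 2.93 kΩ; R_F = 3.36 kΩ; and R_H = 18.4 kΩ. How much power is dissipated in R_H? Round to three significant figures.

P ≈ 43.8 mW

Series current I = V_in/ΣR = 38.1/24.69 = 1.543 mA.
P(R_H) = I²·R_H = (1.543)² × 18.4 = 43.82 mW.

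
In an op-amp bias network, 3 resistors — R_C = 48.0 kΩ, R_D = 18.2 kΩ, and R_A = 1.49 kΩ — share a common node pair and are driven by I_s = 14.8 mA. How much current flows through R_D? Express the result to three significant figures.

I ≈ 1.09 mA

Total conductance ΣG = 1/48.0 + 1/18.2 + 1/1.49 = 0.7469 (units of 1/kΩ).
Current divider: I(R_D) = I_s · G_k/ΣG = 14.8 × (0.05495/0.7469) = 14.8 × 0.07356 = 1.089 mA.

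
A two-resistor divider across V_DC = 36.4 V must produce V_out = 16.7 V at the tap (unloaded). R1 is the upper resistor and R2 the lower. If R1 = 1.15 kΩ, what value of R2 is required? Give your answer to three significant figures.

R2 ≈ 0.975 kΩ

V_out/V_DC = R2/(R1+R2) = 0.4588.
R2 = R1 · 0.4588/(1 − 0.4588) = 0.9749 kΩ.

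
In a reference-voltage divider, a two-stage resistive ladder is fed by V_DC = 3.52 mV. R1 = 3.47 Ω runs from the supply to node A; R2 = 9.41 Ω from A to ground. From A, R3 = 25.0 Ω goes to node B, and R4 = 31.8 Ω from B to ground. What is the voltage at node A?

V_A ≈ 2.46 mV

Looking into the second stage from A: R3 + R4 = 56.80 Ω appears in parallel with R2.
Effective lower resistance at A: R2 ‖ 56.80 = 8.073 Ω.
V_A = 3.52 × 8.073/(3.47 + 8.073) = 2.462 mV.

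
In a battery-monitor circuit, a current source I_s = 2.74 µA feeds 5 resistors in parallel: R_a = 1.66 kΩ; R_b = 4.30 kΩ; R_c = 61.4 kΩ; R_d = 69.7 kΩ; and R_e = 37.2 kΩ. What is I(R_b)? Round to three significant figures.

I ≈ 0.714 µA

ΣG = 1/1.66 + 1/4.30 + 1/61.4 + 1/69.7 + 1/37.2 = 0.8925.
Current divider: I(R_b) = I_s · G_k/ΣG = 2.74 × (0.2326/0.8925) = 2.74 × 0.2606 = 0.7140 µA.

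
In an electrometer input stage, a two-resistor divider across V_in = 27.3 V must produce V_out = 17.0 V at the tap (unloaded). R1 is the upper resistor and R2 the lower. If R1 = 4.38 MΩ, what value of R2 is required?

The divider ratio is R2/(R1+R2) = 17.0/27.3 = 0.6227.
R2 = R1 · 0.6227/(1 − 0.6227) = 7.229 MΩ.

R2 ≈ 7.23 MΩ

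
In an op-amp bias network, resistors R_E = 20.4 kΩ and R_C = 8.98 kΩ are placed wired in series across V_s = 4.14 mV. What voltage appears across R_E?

V ≈ 2.87 mV

Total series resistance ΣR = 20.4 + 8.98 = 29.38 kΩ.
By the voltage-divider rule, V = 4.14 × 20.40/29.38 = 2.875 mV.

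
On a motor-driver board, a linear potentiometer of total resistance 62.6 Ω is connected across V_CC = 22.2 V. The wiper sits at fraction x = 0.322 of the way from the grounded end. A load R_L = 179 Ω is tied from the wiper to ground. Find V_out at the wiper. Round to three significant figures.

V_out ≈ 6.64 V

The pot divides into 42.44 Ω above the wiper and 20.16 Ω below.
R_L loads the lower segment: effective lower R = 18.12 Ω.
Loaded-divider output: V_out = 22.2 × 0.2992 = 6.641 V.
(Unloaded: V_out = x·V_CC = 7.15 V.)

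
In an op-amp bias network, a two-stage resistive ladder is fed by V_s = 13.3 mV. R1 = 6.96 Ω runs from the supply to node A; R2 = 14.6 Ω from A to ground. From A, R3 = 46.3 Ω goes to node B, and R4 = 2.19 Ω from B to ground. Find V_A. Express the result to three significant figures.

The second stage (R3 + R4 = 48.49 Ω) loads node A in parallel with R2.
R2 ‖ (R3+R4) = 11.22 Ω.
V_A = 13.3 × 11.22/(6.96 + 11.22) = 8.209 mV.

V_A ≈ 8.21 mV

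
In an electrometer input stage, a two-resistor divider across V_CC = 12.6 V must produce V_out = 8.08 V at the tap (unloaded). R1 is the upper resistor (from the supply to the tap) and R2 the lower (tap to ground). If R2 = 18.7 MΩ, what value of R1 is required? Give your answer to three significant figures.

The divider ratio is R2/(R1+R2) = 8.08/12.6 = 0.6413.
R1 = R2·(1/k − 1) = 18.7 × 0.5594 = 10.46 MΩ.

R1 ≈ 10.5 MΩ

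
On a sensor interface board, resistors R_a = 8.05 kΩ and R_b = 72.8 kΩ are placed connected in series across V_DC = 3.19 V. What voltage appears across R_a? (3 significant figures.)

V ≈ 0.318 V

Total series resistance ΣR = 8.05 + 72.8 = 80.85 kΩ.
V = V_DC · R/ΣR = 3.19 × 0.09957 = 0.3176 V.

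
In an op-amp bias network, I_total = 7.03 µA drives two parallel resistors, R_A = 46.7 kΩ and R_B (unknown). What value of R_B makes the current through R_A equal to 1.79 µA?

R_B ≈ 16.0 kΩ

Two-branch current divider: I_A = I_total · R_B/(R_A + R_B).
With f = 0.2546, R_B = R_A · f/(1−f) = 46.7 × 0.3416 = 15.95 kΩ.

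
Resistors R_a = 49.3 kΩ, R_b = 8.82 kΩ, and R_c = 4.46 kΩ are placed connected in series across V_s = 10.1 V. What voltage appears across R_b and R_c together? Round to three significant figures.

V ≈ 2.14 V

Series total: ΣR = 49.3 + 8.82 + 4.46 = 62.58 kΩ.
R_{R_b..R_c} = 8.82 + 4.46 = 13.28 kΩ.
V = V_s · R/ΣR = 10.1 × 0.2122 = 2.143 V.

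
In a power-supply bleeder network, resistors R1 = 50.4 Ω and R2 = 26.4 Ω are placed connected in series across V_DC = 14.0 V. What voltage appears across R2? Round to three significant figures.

V ≈ 4.81 V

ΣR = 50.4 + 26.4 = 76.80 Ω.
By the voltage-divider rule, V = 14.0 × 26.40/76.80 = 4.812 V.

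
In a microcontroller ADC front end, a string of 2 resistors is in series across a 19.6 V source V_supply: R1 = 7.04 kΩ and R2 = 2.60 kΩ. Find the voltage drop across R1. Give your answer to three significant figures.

V ≈ 14.3 V

Total series resistance ΣR = 7.04 + 2.60 = 9.640 kΩ.
Voltage divider: V = V_supply · (7.040 / 9.640) = 19.6 × 0.7303 = 14.31 V.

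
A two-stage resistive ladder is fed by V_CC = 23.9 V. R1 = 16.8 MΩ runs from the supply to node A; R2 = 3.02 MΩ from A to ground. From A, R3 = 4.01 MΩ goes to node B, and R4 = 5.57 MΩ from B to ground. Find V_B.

V_B ≈ 1.67 V

Node A sees R2 in parallel with the series input of stage 2, R3 + R4 = 9.580 MΩ.
Effective lower resistance at A: R2 ‖ 9.580 = 2.296 MΩ.
First divider: V_A = V_CC · 2.296/(16.8 + 2.296) = 2.874 V.
Stage 2 is unloaded, so V_B = V_A · R4/(R3+R4) = 2.874 × 5.57/9.580 = 1.671 V.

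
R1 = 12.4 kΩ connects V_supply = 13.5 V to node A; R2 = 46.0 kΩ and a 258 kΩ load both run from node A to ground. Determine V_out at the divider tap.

R2 ‖ R_L = (46.0 × 258)/(46.0 + 258) = 39.04 kΩ.
Voltage divider with the loaded lower leg: V_out = 13.5 × 39.04/(12.4 + 39.04) = 13.5 × 0.7589 = 10.25 V.
(Unloaded it would be 10.6 V; the load pulls it down.)

V_out ≈ 10.2 V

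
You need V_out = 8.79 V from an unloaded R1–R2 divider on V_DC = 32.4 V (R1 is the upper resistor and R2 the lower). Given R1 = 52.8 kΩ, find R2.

Required fraction k = V_out/V_DC = 0.2713.
R2 = R1 · 0.2713/(1 − 0.2713) = 19.66 kΩ.

R2 ≈ 19.7 kΩ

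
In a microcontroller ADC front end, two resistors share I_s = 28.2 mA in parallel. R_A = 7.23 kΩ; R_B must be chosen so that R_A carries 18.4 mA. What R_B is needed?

In a two-way split, I_A/I_s = R_B/(R_A + R_B).
18.4/28.2 = R_B/(R_A + R_B) → R_B = R_A · (0.6525)/(1 − 0.6525) = 7.23 × 1.878 = 13.57 kΩ.

R_B ≈ 13.6 kΩ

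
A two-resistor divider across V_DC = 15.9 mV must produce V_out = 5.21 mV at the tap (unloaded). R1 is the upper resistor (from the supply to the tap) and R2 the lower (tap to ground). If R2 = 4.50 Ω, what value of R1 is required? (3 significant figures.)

The divider ratio is R2/(R1+R2) = 5.21/15.9 = 0.3277.
Rearranging, R1 = R2·(1−k)/k = 4.50 × 2.052 = 9.233 Ω.

R1 ≈ 9.23 Ω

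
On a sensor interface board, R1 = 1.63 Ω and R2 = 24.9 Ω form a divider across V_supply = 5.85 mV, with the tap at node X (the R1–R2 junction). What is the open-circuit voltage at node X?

With X open, the divider is unloaded: V_th = 5.85 × 24.9/26.53 = 5.491 mV.

V_th ≈ 5.49 mV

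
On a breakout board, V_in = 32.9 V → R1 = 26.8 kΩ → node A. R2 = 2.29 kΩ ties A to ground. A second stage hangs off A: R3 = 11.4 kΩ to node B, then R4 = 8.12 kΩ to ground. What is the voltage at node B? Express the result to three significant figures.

Node A sees R2 in parallel with the series input of stage 2, R3 + R4 = 19.52 kΩ.
R2 ‖ (R3+R4) = 2.050 kΩ.
First divider: V_A = V_in · 2.050/(26.8 + 2.050) = 2.337 V.
Stage 2 is unloaded, so V_B = V_A · R4/(R3+R4) = 2.337 × 8.12/19.52 = 0.9723 V.

V_B ≈ 0.972 V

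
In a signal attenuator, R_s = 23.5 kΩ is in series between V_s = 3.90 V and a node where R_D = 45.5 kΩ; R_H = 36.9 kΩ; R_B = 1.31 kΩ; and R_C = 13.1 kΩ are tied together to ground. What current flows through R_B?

Parallel bank: R_p = 1/(1/45.5 + 1/36.9 + 1/1.31 + 1/13.1) = 1.125 kΩ.
Node voltage V_A = V_s · R_p/(R_s + R_p) = 3.90 × 0.04569 = 0.1782 V.
Branch current I = V_A/R_B = 0.1782/1.31 = 0.1360 mA.

I ≈ 0.136 mA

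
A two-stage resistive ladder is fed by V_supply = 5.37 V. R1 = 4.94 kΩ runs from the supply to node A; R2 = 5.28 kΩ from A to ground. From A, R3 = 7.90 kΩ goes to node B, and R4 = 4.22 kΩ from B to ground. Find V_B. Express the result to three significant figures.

V_B ≈ 0.798 V

Node A sees R2 in parallel with the series input of stage 2, R3 + R4 = 12.12 kΩ.
Effective lower resistance at A: R2 ‖ 12.12 = 3.678 kΩ.
V_A = 5.37 × 3.678/(4.94 + 3.678) = 2.292 V.
Stage 2 is unloaded, so V_B = V_A · R4/(R3+R4) = 2.292 × 4.22/12.12 = 0.7979 V.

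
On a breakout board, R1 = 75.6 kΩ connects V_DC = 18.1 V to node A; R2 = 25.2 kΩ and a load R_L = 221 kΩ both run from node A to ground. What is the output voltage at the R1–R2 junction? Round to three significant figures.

V_out ≈ 4.17 V

First combine the lower leg with the load: R2 ‖ R_L = 22.62 kΩ.
Then V_out = V_DC · R2'/(R1 + R2') = 18.1 × 22.62/98.22 = 4.169 V.
(Unloaded it would be 4.53 V; the load pulls it down.)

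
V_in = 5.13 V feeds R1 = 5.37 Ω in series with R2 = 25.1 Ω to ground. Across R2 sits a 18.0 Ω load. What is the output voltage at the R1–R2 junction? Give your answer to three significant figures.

The load sits in parallel with R2, giving an effective lower resistance R2' = R2·R_L/(R2+R_L) = 10.48 Ω.
Voltage divider with the loaded lower leg: V_out = 5.13 × 10.48/(5.37 + 10.48) = 5.13 × 0.6613 = 3.392 V.

V_out ≈ 3.39 V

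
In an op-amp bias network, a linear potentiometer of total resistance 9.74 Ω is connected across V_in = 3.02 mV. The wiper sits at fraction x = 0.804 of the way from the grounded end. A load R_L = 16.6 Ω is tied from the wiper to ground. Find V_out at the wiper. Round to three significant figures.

V_out ≈ 2.22 mV

The pot divides into 1.909 Ω above the wiper and 7.831 Ω below.
Lower segment in parallel with the load: 7.831 ‖ 16.6 = 5.321 Ω.
Loaded-divider output: V_out = 3.02 × 0.7360 = 2.223 mV.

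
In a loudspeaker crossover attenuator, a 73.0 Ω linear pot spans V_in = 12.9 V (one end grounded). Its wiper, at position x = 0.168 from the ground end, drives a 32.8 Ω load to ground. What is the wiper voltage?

The pot divides into 60.74 Ω above the wiper and 12.26 Ω below.
(x·R_p) ‖ R_L = 8.926 Ω.
Loaded-divider output: V_out = 12.9 × 0.1281 = 1.653 V.
(Unloaded: V_out = x·V_in = 2.17 V.)

V_out ≈ 1.65 V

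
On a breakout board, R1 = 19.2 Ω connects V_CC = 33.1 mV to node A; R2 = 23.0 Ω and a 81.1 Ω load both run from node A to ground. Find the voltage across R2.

V_out ≈ 16.0 mV

First combine the lower leg with the load: R2 ‖ R_L = 17.92 Ω.
Now apply the divider: V_out = 33.1 × 0.4827 = 15.98 mV.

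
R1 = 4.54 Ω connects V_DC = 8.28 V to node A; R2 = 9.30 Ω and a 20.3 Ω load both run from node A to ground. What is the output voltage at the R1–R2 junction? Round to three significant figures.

First combine the lower leg with the load: R2 ‖ R_L = 6.378 Ω.
Then V_out = V_DC · R2'/(R1 + R2') = 8.28 × 6.378/10.92 = 4.837 V.

V_out ≈ 4.84 V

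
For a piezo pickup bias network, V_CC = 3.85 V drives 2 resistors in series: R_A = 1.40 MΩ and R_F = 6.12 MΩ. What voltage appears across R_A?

Series total: ΣR = 1.40 + 6.12 = 7.520 MΩ.
V = V_CC · R/ΣR = 3.85 × 0.1862 = 0.7168 V.

V ≈ 0.717 V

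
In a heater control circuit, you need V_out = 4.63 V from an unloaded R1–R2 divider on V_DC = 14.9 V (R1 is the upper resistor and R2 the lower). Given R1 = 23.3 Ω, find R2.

R2 ≈ 10.5 Ω

Required fraction k = V_out/V_DC = 0.3107.
Rearranging, R2 = R1·k/(1−k) = 23.3 × 0.4508 = 10.50 Ω.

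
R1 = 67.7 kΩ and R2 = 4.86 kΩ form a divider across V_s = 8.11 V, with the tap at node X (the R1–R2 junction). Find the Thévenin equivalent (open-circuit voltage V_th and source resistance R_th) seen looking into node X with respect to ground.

V_th ≈ 0.543 V, R_th ≈ 4.53 kΩ

With X open, the divider is unloaded: V_th = 8.11 × 4.86/72.56 = 0.5432 V.
With V_s suppressed (replaced by a short), R_th = R1 ‖ R2 = (67.70 × 4.86)/(67.70 + 4.86) = 4.534 kΩ.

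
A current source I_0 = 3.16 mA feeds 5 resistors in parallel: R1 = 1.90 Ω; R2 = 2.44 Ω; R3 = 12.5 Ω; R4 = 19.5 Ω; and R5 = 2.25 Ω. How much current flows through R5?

I ≈ 0.929 mA

Conductances: ΣG = 1/1.90 + 1/2.44 + 1/12.5 + 1/19.5 + 1/2.25 = 1.512 (1/Ω).
Current divider: I(R5) = I_0 · G_k/ΣG = 3.16 × (0.4444/1.512) = 3.16 × 0.2940 = 0.9289 mA.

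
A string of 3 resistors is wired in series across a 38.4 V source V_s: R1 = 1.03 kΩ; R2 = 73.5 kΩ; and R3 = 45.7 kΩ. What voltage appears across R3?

V ≈ 14.6 V

ΣR = 1.03 + 73.5 + 45.7 = 120.2 kΩ.
V = V_s · R/ΣR = 38.4 × 0.3801 = 14.60 V.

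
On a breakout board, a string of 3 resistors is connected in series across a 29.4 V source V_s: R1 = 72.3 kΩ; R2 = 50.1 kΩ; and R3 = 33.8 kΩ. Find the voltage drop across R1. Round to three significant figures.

Series total: ΣR = 72.3 + 50.1 + 33.8 = 156.2 kΩ.
By the voltage-divider rule, V = 29.4 × 72.30/156.2 = 13.61 V.

V ≈ 13.6 V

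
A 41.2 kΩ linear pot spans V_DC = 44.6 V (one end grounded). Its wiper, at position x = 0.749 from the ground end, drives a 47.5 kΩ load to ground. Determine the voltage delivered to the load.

Split the track: R_lower = x·R_p = 30.86 kΩ, R_upper = (1−x)·R_p = 10.34 kΩ.
R_L loads the lower segment: effective lower R = 18.71 kΩ.
Loaded-divider output: V_out = 44.6 × 0.6440 = 28.72 V.

V_out ≈ 28.7 V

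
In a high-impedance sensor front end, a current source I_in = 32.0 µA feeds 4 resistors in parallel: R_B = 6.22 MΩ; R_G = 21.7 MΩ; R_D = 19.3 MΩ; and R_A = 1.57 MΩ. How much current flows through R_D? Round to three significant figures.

Conductances: ΣG = 1/6.22 + 1/21.7 + 1/19.3 + 1/1.57 = 0.8956 (1/MΩ).
R_D takes the fraction G_k/ΣG = 0.05181/0.8956 = 0.05785, so I = 32.0 × 0.05785 = 1.851 µA.

I ≈ 1.85 µA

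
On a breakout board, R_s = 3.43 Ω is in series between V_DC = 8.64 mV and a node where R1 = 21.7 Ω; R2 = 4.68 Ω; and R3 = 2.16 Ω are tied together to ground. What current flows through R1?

Parallel bank: R_p = 1/(1/21.7 + 1/4.68 + 1/2.16) = 1.384 Ω.
V_A = 8.64 × 1.384/4.814 = 2.484 mV.
Branch current I = V_A/R1 = 2.484/21.7 = 0.1144 mA.
(Check via current divider: I_total = 1.795 mA; share G_k/ΣG = 0.06376 → same result.)

I ≈ 0.114 mA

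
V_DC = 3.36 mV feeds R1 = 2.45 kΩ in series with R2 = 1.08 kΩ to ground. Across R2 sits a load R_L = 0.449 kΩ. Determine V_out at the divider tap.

V_out ≈ 0.385 mV

First combine the lower leg with the load: R2 ‖ R_L = 0.3171 kΩ.
Voltage divider with the loaded lower leg: V_out = 3.36 × 0.3171/(2.45 + 0.3171) = 3.36 × 0.1146 = 0.3851 mV.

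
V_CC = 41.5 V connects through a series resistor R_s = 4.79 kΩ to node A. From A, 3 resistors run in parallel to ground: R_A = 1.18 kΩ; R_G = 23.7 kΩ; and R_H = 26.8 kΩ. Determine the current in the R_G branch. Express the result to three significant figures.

I ≈ 0.322 mA

Parallel bank: R_p = 1/(1/1.18 + 1/23.7 + 1/26.8) = 1.079 kΩ.
V_A by voltage divider: V_A = 41.5 × 1.079/(4.79 + 1.079) = 7.628 V.
I(R_G) = V_A / R_G = 7.628/23.7 = 0.3219 mA.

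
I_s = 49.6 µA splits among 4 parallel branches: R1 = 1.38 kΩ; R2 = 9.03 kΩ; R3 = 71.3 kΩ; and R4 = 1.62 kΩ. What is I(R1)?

Total conductance ΣG = 1/1.38 + 1/9.03 + 1/71.3 + 1/1.62 = 1.467 (units of 1/kΩ).
R1 takes the fraction G_k/ΣG = 0.7246/1.467 = 0.4941, so I = 49.6 × 0.4941 = 24.51 µA.

I ≈ 24.5 µA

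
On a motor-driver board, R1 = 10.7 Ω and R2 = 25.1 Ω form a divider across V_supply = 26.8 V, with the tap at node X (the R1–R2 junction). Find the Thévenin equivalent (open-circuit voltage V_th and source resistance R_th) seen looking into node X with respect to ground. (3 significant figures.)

With X open, the divider is unloaded: V_th = 26.8 × 25.1/35.80 = 18.79 V.
Zeroing V_supply shorts the top of R1 to ground, so R_th = R1 ‖ R2 = 7.502 Ω.

V_th ≈ 18.8 V, R_th ≈ 7.50 Ω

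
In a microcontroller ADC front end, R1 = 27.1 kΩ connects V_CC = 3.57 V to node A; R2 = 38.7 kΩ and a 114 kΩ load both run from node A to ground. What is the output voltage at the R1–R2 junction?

The load sits in parallel with R2, giving an effective lower resistance R2' = R2·R_L/(R2+R_L) = 28.89 kΩ.
Now apply the divider: V_out = 3.57 × 0.5160 = 1.842 V.
(Unloaded it would be 2.10 V; the load pulls it down.)

V_out ≈ 1.84 V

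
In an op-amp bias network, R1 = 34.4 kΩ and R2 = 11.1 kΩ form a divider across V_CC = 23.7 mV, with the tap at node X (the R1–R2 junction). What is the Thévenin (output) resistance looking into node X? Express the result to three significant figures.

R_th ≈ 8.39 kΩ

Looking into X with the source shorted: R_th = R1·R2/(R1+R2) = 34.40 × 11.1/45.50 = 8.392 kΩ.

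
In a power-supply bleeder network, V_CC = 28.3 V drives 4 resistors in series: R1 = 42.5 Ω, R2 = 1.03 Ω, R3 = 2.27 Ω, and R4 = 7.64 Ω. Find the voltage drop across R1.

Series total: ΣR = 42.5 + 1.03 + 2.27 + 7.64 = 53.44 Ω.
By the voltage-divider rule, V = 28.3 × 42.50/53.44 = 22.51 V.

V ≈ 22.5 V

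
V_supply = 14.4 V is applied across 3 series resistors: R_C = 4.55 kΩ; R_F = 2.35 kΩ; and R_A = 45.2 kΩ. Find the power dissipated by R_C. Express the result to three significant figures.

P ≈ 0.348 mW

Series current I = V_supply/ΣR = 14.4/52.10 = 0.2764 mA.
V(R_C) = I·R = 1.258 V; P = V·I = 1.258 × 0.2764 = 0.3476 mW.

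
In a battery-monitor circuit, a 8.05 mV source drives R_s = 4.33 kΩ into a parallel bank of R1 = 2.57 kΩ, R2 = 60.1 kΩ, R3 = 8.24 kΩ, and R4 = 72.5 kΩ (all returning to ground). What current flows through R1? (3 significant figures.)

Parallel bank: R_p = 1/(1/2.57 + 1/60.1 + 1/8.24 + 1/72.5) = 1.849 kΩ.
V_A by voltage divider: V_A = 8.05 × 1.849/(4.33 + 1.849) = 2.409 mV.
Branch current I = V_A/R1 = 2.409/2.57 = 0.9372 µA.
(Equivalently: I_total = 1.303 µA, then current-divider fraction G_k/ΣG = 0.7194.)

I ≈ 0.937 µA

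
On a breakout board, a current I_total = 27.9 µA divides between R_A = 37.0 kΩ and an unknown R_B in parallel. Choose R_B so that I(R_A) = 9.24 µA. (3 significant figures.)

The fraction through R_A equals R_B/(R_A+R_B).
With f = 0.3312, R_B = R_A · f/(1−f) = 37.0 × 0.4952 = 18.32 kΩ.

R_B ≈ 18.3 kΩ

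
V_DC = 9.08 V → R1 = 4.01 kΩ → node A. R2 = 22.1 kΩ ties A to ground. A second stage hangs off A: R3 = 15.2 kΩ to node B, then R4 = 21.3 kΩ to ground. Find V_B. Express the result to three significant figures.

V_B ≈ 4.10 V

The second stage (R3 + R4 = 36.50 kΩ) loads node A in parallel with R2.
R2 ‖ (R3+R4) = 13.77 kΩ.
So V_A = 9.08 × 0.7744 = 7.032 V.
V_B = V_A × 0.5836 = 4.103 V.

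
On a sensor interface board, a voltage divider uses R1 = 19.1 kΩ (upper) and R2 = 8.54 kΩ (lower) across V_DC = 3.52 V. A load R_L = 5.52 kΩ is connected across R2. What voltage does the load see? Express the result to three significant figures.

V_out ≈ 0.526 V

R2 ‖ R_L = (8.54 × 5.52)/(8.54 + 5.52) = 3.353 kΩ.
Now apply the divider: V_out = 3.52 × 0.1493 = 0.5256 V.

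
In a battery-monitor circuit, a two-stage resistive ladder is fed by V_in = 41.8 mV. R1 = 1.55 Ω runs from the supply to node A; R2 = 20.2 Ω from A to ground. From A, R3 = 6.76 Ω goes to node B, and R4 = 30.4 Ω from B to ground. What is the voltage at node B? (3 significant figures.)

V_B ≈ 30.6 mV

Node A sees R2 in parallel with the series input of stage 2, R3 + R4 = 37.16 Ω.
Effective lower resistance at A: R2 ‖ 37.16 = 13.09 Ω.
So V_A = 41.8 × 0.8941 = 37.37 mV.
Then the unloaded second divider: V_B = V_A × R4/(R3+R4) = 37.37 × 0.8181 = 30.57 mV.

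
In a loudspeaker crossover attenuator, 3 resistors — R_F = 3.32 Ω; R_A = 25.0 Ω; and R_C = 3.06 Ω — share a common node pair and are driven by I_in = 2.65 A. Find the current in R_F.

I ≈ 1.19 A

ΣG = 1/3.32 + 1/25.0 + 1/3.06 = 0.6680.
Current divider: I(R_F) = I_in · G_k/ΣG = 2.65 × (0.3012/0.6680) = 2.65 × 0.4509 = 1.195 A.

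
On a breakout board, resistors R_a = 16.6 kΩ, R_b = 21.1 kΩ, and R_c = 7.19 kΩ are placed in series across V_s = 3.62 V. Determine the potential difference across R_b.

V ≈ 1.70 V

Series total: ΣR = 16.6 + 21.1 + 7.19 = 44.89 kΩ.
By the voltage-divider rule, V = 3.62 × 21.10/44.89 = 1.702 V.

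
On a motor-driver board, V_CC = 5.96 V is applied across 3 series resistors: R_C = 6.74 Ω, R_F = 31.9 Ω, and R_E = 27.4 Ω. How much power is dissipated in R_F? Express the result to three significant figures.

The common current is I = 5.96/66.04 = 0.09025 A.
P(R_F) = I²·R_F = (0.09025)² × 31.9 = 0.2598 W.

P ≈ 0.260 W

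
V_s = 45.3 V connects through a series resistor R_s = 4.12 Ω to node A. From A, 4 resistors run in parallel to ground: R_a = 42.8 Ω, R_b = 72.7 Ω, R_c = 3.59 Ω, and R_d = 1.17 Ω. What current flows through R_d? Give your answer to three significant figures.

I ≈ 6.65 A

Combine the parallel branches: R_p = (1/42.8 + 1/72.7 + 1/3.59 + 1/1.17)⁻¹ = 0.8544 Ω.
V_A by voltage divider: V_A = 45.3 × 0.8544/(4.12 + 0.8544) = 7.781 V.
Branch current I = V_A/R_d = 7.781/1.17 = 6.650 A.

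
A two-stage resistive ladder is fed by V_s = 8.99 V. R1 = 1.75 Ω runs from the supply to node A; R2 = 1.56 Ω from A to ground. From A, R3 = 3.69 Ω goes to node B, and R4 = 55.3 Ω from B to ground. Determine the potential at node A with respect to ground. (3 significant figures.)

V_A ≈ 4.18 V

Node A sees R2 in parallel with the series input of stage 2, R3 + R4 = 58.99 Ω.
Effective lower resistance at A: R2 ‖ 58.99 = 1.520 Ω.
V_A = 8.99 × 1.520/(1.75 + 1.520) = 4.179 V.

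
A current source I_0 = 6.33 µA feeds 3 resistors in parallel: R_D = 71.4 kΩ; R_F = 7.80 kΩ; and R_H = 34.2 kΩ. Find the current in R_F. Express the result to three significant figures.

I ≈ 4.73 µA

ΣG = 1/71.4 + 1/7.80 + 1/34.2 = 0.1715.
By the current-divider rule, I = I_0 · G_k/ΣG = 6.33 × 0.7478 = 4.733 µA.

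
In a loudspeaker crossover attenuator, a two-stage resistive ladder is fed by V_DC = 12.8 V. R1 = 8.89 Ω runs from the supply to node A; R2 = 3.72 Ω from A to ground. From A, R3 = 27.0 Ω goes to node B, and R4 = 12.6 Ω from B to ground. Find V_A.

Node A sees R2 in parallel with the series input of stage 2, R3 + R4 = 39.60 Ω.
Effective lower resistance at A: R2 ‖ 39.60 = 3.401 Ω.
First divider: V_A = V_DC · 3.401/(8.89 + 3.401) = 3.542 V.

V_A ≈ 3.54 V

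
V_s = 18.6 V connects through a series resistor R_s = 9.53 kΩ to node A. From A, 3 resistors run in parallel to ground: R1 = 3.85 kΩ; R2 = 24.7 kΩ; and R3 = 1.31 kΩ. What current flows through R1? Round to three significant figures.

I ≈ 0.434 mA

Equivalent of the parallel group: R_p = 0.9402 kΩ.
V_A = 18.6 × 0.9402/10.47 = 1.670 V.
Branch current I = V_A/R1 = 1.670/3.85 = 0.4338 mA.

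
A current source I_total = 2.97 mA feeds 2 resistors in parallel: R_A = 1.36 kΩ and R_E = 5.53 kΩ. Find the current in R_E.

For two parallel branches, I_k = I_total · (other R)/(sum of R).
I(R_E) = 2.97 × 1.36/(1.36 + 5.53) = 2.97 × 0.1974 = 0.5862 mA.

I ≈ 0.586 mA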